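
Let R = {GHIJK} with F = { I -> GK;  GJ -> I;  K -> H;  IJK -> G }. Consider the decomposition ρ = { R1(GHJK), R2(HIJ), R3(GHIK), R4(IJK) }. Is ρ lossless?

Yes

Chase test. Columns are GHIJK; row i has aⱼ where attribute j ∈ Ri, else bᵢⱼ.
Initial tableau (one row per fragment):
  row 1: a1 a2 b13 a4 a5
  row 2: b21 a2 a3 a4 b25
  row 3: a1 a2 a3 b34 a5
  row 4: b41 b42 a3 a4 a5
Rows 2 and 3 agree on I; apply I→GK and equate their GK entries.
Rows 2 and 4 agree on I; apply I→GK and equate their GK entries.
Rows 1 and 2 agree on GJ; apply GJ→I and equate their I entries.
Rows 1 and 4 agree on K; apply K→H and equate their H entries.
Row 1 is now all distinguished symbols — the join is lossless.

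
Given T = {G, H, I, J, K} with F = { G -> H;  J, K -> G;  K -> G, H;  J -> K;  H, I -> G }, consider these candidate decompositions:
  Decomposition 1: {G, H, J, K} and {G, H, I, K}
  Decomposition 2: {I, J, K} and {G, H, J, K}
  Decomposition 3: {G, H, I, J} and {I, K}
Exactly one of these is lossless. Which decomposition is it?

Decomposition 2

Decomposition 1: common = {G, H, K}, closure = {G, H, K} → lossy.
Decomposition 2: common = {J, K}, closure = {G, H, J, K} → lossless.
Decomposition 3: common = {I}, closure = {I} → lossy.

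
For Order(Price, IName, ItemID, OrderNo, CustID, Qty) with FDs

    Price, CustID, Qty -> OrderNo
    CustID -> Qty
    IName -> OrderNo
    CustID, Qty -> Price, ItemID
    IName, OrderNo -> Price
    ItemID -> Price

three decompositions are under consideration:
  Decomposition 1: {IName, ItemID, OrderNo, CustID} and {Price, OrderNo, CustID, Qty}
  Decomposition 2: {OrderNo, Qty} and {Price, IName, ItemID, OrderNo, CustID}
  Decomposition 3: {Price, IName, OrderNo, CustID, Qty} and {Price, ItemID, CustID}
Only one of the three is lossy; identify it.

Decomposition 2

Decomposition 1: common = {OrderNo, CustID}, closure = {Price, ItemID, OrderNo, CustID, Qty} → lossless.
Decomposition 2: common = {OrderNo}, closure = {OrderNo} → lossy.
Decomposition 3: common = {Price, CustID}, closure = {Price, ItemID, OrderNo, CustID, Qty} → lossless.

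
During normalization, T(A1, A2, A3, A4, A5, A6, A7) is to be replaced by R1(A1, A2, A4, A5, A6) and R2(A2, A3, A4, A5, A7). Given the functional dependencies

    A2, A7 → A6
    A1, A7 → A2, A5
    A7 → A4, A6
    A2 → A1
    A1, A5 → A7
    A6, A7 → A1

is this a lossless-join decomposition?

Common attributes: R1 ∩ R2 = {A2, A4, A5}.
Closure of {A2, A4, A5}: A2 → A1 applies, adding A1; A1, A5 → A7 applies, adding A7; A2, A7 → A6 applies, adding A6. So (A2, A4, A5)⁺ = {A1, A2, A4, A5, A6, A7}.
This closure contains every attribute of R1, so R1 ∩ R2 → R1. The join is lossless.

Yes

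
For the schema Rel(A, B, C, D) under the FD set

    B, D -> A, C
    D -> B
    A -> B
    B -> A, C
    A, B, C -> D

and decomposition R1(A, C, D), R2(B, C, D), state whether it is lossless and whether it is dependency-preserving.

lossless and dependency-preserving

Lossless test: (C, D)⁺ = {A, B, C, D}, which contains all of one fragment — lossless.
Dependency preservation: B, D → A, C; A → B; B → A, C; A, B, C → D are not contained in any single fragment, but the restricted closure of each left-hand side across the fragments still reaches the right-hand side; the remaining FDs each lie inside some fragment. All dependencies are preserved.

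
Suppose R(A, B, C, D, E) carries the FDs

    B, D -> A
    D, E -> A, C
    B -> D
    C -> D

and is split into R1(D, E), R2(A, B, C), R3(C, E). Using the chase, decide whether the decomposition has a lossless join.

No

Chase test. Columns are A, B, C, D, E; row i has aⱼ where attribute j ∈ Ri, else bᵢⱼ.
Initial tableau (one row per fragment):
  row 1: b11 b12 b13 a4 a5
  row 2: a1 a2 a3 b24 b25
  row 3: b31 b32 a3 b34 a5
Rows 2 and 3 agree on C; apply C→D and equate their D entries.
No row becomes fully distinguished — the join is lossy.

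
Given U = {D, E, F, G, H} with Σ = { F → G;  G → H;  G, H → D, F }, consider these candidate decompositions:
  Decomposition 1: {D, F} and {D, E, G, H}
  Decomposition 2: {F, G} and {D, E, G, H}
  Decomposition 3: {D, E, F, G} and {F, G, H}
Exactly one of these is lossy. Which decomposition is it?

Decomposition 1

Decomposition 1: common = {D}, closure = {D} → lossy.
Decomposition 2: common = {G}, closure = {D, F, G, H} → lossless.
Decomposition 3: common = {F, G}, closure = {D, F, G, H} → lossless.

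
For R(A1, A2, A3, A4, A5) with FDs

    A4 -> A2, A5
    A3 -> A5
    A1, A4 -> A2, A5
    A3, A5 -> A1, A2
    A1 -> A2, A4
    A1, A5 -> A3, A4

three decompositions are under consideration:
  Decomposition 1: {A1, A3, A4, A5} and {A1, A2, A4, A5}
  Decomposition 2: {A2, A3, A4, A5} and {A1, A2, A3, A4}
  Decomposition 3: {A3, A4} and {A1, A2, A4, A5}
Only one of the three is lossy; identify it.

Decomposition 3

Decomposition 1: common = {A1, A4, A5}, closure = {A1, A2, A3, A4, A5} → lossless.
Decomposition 2: common = {A2, A3, A4}, closure = {A1, A2, A3, A4, A5} → lossless.
Decomposition 3: common = {A4}, closure = {A2, A4, A5} → lossy.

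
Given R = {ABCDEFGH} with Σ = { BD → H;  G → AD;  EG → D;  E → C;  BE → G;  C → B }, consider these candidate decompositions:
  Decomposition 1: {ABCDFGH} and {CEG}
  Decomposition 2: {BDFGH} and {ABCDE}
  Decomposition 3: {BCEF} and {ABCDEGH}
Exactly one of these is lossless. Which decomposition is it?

Decomposition 1: common = {CG}, closure = {ABCDGH} → lossy.
Decomposition 2: common = {BD}, closure = {BDH} → lossy.
Decomposition 3: common = {BCE}, closure = {ABCDEGH} → lossless.

Decomposition 3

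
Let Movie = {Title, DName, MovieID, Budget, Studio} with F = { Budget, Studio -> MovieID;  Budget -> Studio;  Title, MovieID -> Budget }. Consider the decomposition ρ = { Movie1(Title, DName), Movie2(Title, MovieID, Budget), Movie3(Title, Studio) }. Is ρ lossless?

Chase test. Columns are Title, DName, MovieID, Budget, Studio; row i has aⱼ where attribute j ∈ Moviei, else bᵢⱼ.
Initial tableau (one row per fragment):
  row 1: a1 a2 b13 b14 b15
  row 2: a1 b22 a3 a4 b25
  row 3: a1 b32 b33 b34 a5
No row becomes fully distinguished — the join is lossy.

No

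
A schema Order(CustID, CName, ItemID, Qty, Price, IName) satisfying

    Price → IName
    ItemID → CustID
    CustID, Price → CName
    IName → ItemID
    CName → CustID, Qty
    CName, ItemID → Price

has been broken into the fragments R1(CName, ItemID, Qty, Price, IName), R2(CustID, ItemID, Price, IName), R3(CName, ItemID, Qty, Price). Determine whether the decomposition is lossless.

Chase test. Columns are CustID, CName, ItemID, Qty, Price, IName; row i has aⱼ where attribute j ∈ Ri, else bᵢⱼ.
Initial tableau (one row per fragment):
  row 1: b11 a2 a3 a4 a5 a6
  row 2: a1 b22 a3 b24 a5 a6
  row 3: b31 a2 a3 a4 a5 b36
Rows 1 and 3 agree on Price; apply Price→IName and equate their IName entries.
Rows 1 and 2 agree on ItemID; apply ItemID→CustID and equate their CustID entries.
Rows 1 and 3 agree on ItemID; apply ItemID→CustID and equate their CustID entries.
Rows 1 and 2 agree on CustID, Price; apply CustID, Price→CName and equate their CName entries.
Rows 1 and 2 agree on CName; apply CName→CustID, Qty and equate their CustID, Qty entries.
Row 1 is now all distinguished symbols — the join is lossless.

Yes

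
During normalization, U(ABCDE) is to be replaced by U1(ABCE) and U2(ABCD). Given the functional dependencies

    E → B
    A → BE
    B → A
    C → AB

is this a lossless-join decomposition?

Common attributes: U1 ∩ U2 = {ABC}.
Closure of {ABC}: A → BE applies, adding E. So (ABC)⁺ = {ABCE}.
This closure contains every attribute of U1, so U1 ∩ U2 → U1. The join is lossless.

Yes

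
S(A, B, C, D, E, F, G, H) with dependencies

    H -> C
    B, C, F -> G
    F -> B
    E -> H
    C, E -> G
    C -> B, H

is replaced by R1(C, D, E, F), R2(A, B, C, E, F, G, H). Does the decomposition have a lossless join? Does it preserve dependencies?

Lossless test: (C, E, F)⁺ = {B, C, E, F, G, H}, which is a superkey of neither fragment — lossy.
Dependency preservation: every FD's attributes lie within a single fragment, so each can be enforced locally — preserved.

lossy but dependency-preserving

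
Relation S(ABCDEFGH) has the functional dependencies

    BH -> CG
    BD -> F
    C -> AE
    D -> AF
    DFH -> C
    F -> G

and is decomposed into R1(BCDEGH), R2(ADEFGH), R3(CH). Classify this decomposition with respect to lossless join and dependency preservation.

Lossless test (chase): Rows 1 and 3 agree on C; apply C→AE and equate their AE entries. Rows 1 and 2 agree on D; apply D→AF and equate their AF entries. Rows 1 and 2 agree on DFH; apply DFH→C and equate their C entries. Row 1 is now all distinguished symbols — the join is lossless.
Dependency preservation: the restricted closure of {C} across the fragments never reaches {AE}, so C → AE cannot be enforced without a join — not preserved.

lossless but not dependency-preserving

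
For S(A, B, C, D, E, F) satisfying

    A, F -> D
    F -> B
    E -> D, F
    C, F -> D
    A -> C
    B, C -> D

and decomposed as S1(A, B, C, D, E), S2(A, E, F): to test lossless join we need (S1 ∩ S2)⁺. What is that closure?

S1 ∩ S2 = {A, E}.
E → D, F applies, adding D, F
A → C applies, adding C
F → B applies, adding B
Closure: {A, B, C, D, E, F}.

A, B, C, D, E, F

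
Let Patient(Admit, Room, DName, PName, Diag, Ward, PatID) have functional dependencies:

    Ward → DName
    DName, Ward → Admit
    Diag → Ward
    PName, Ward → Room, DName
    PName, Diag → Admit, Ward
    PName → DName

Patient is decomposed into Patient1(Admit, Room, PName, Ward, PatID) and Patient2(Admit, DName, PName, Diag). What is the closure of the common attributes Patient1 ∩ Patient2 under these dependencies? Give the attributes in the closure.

Admit, DName, PName

Patient1 ∩ Patient2 = {Admit, PName}.
PName → DName applies, adding DName
Closure: {Admit, DName, PName}.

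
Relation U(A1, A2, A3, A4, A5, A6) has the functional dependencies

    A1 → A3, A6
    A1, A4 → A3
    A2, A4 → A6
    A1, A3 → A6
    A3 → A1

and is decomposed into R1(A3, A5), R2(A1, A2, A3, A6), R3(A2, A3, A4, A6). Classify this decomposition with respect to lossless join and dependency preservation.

Lossless test (chase): Rows 1 and 2 agree on A3; apply A3→A1 and equate their A1 entries. Rows 1 and 3 agree on A3; apply A3→A1 and equate their A1 entries. Rows 1 and 2 agree on A1; apply A1→A3, A6 and equate their A3, A6 entries. No row becomes fully distinguished — the join is lossy.
Dependency preservation: A1, A4 → A3 is not contained in any single fragment, but the restricted closure of its left-hand side across the fragments still reaches the right-hand side; the remaining FDs each lie inside some fragment. All dependencies are preserved.

lossy but dependency-preserving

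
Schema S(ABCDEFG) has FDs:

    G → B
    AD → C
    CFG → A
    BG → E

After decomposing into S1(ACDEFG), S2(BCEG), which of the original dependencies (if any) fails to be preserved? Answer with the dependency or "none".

G → B lies within S2.
AD → C lies within S1.
CFG → A lies within S1.
BG → E lies within S2.
Every dependency is enforceable on the fragments, so the decomposition is dependency-preserving.

none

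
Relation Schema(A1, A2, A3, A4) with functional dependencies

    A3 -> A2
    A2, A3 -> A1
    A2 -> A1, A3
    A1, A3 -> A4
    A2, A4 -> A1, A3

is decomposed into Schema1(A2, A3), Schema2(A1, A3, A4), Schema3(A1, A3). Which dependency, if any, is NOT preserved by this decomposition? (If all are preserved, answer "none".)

A3 → A2 lies within Schema1.
A2, A3 → A1: restricted closure across fragments reaches A1.
A2 → A1, A3: restricted closure across fragments reaches A1, A3.
A1, A3 → A4 lies within Schema2.
A2, A4 → A1, A3: restricted closure across fragments reaches A1, A3.
Every dependency is enforceable on the fragments, so the decomposition is dependency-preserving.

none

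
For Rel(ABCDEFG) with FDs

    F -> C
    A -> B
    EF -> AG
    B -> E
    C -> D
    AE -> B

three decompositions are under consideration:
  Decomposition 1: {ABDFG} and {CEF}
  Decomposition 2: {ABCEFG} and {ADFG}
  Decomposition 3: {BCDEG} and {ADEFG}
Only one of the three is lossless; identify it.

Decomposition 1: common = {F}, closure = {CDF} → lossy.
Decomposition 2: common = {AFG}, closure = {ABCDEFG} → lossless.
Decomposition 3: common = {DEG}, closure = {DEG} → lossy.

Decomposition 2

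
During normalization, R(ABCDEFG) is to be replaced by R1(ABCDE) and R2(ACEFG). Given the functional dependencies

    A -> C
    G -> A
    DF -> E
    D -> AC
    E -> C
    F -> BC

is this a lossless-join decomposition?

No

Common attributes: R1 ∩ R2 = {ACE}.
No dependency enlarges {ACE}, so (ACE)⁺ = {ACE}.
The closure contains neither all of R1 = {ABCDE} nor all of R2 = {ACEFG}, so the common attributes are not a superkey of either fragment. The join is lossy.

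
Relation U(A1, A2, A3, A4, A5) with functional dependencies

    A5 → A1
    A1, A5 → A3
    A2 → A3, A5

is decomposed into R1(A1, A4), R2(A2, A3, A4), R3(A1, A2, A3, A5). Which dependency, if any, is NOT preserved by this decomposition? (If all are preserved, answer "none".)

A5 → A1 lies within R3.
A1, A5 → A3 lies within R3.
A2 → A3, A5 lies within R3.
Every dependency is enforceable on the fragments, so the decomposition is dependency-preserving.

none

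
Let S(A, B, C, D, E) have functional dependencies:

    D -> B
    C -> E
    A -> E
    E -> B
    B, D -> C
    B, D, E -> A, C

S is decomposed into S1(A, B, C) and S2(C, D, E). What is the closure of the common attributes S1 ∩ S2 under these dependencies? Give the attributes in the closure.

B, C, E

S1 ∩ S2 = {C}.
C → E applies, adding E
E → B applies, adding B
Closure: {B, C, E}.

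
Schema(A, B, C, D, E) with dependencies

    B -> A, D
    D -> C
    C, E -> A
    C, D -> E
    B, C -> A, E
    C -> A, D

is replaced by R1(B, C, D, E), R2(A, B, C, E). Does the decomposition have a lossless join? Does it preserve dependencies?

Lossless test: (B, C, E)⁺ = {A, B, C, D, E}, which contains all of one fragment — lossless.
Dependency preservation: B → A, D; C → A, D are not contained in any single fragment, but the restricted closure of each left-hand side across the fragments still reaches the right-hand side; the remaining FDs each lie inside some fragment. All dependencies are preserved.

lossless and dependency-preserving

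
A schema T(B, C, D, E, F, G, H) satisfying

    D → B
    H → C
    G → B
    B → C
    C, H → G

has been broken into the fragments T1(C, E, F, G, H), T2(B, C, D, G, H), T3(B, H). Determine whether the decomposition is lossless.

Chase test. Columns are B, C, D, E, F, G, H; row i has aⱼ where attribute j ∈ Ti, else bᵢⱼ.
Initial tableau (one row per fragment):
  row 1: b11 a2 b13 a4 a5 a6 a7
  row 2: a1 a2 a3 b24 b25 a6 a7
  row 3: a1 b32 b33 b34 b35 b36 a7
Rows 1 and 3 agree on H; apply H→C and equate their C entries.
Rows 1 and 2 agree on G; apply G→B and equate their B entries.
Rows 1 and 3 agree on C, H; apply C, H→G and equate their G entries.
No row becomes fully distinguished — the join is lossy.

No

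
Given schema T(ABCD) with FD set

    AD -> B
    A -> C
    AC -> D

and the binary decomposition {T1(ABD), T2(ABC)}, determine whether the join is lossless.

Yes

Common attributes: T1 ∩ T2 = {AB}.
Closure of {AB}: A → C applies, adding C; AC → D applies, adding D. So (AB)⁺ = {ABCD}.
This closure contains every attribute of T1, so T1 ∩ T2 → T1. The join is lossless.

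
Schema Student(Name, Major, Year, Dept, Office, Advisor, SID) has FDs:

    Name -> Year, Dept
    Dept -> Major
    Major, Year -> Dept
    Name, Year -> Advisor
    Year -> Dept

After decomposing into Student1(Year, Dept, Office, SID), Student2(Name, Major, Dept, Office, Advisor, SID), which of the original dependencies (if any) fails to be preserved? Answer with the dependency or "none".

Check Name → Year, Dept: no single fragment contains all of {Name, Year, Dept}, and the restricted closure of {Name} across the fragments never reaches {Year, Dept}.
Dept → Major is preserved.
Major, Year → Dept is preserved.
Name, Year → Advisor is preserved.
Year → Dept is preserved.

Name -> Year, Dept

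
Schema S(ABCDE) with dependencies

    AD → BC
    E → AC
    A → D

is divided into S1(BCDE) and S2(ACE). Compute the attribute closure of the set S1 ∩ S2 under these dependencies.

S1 ∩ S2 = {CE}.
E → AC applies, adding A
A → D applies, adding D
AD → BC applies, adding B
Closure: {ABCDE}.

ABCDE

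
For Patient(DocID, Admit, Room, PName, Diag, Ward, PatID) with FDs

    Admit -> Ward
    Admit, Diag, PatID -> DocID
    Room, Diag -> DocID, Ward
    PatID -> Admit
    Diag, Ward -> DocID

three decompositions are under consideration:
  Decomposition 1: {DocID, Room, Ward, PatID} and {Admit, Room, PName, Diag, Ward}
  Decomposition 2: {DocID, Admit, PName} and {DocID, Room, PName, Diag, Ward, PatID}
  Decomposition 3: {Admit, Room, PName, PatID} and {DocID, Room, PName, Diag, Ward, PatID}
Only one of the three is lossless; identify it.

Decomposition 3

Decomposition 1: common = {Room, Ward}, closure = {Room, Ward} → lossy.
Decomposition 2: common = {DocID, PName}, closure = {DocID, PName} → lossy.
Decomposition 3: common = {Room, PName, PatID}, closure = {Admit, Room, PName, Ward, PatID} → lossless.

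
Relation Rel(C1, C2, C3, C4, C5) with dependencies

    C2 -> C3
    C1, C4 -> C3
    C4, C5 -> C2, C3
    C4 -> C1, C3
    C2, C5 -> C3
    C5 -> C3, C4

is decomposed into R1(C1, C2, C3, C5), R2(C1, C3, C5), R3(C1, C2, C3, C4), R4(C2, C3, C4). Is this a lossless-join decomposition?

Chase test. Columns are C1, C2, C3, C4, C5; row i has aⱼ where attribute j ∈ Ri, else bᵢⱼ.
Initial tableau (one row per fragment):
  row 1: a1 a2 a3 b14 a5
  row 2: a1 b22 a3 b24 a5
  row 3: a1 a2 a3 a4 b35
  row 4: b41 a2 a3 a4 b45
Rows 3 and 4 agree on C4; apply C4→C1, C3 and equate their C1, C3 entries.
Rows 1 and 2 agree on C5; apply C5→C3, C4 and equate their C3, C4 entries.
Rows 1 and 2 agree on C4, C5; apply C4, C5→C2, C3 and equate their C2, C3 entries.
No row becomes fully distinguished — the join is lossy.

No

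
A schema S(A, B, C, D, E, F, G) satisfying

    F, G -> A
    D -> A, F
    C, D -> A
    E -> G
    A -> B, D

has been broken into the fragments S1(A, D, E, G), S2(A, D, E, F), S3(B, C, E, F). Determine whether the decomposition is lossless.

Yes

Chase test. Columns are A, B, C, D, E, F, G; row i has aⱼ where attribute j ∈ Si, else bᵢⱼ.
Initial tableau (one row per fragment):
  row 1: a1 b12 b13 a4 a5 b16 a7
  row 2: a1 b22 b23 a4 a5 a6 b27
  row 3: b31 a2 a3 b34 a5 a6 b37
Rows 1 and 2 agree on D; apply D→A, F and equate their A, F entries.
Rows 1 and 2 agree on E; apply E→G and equate their G entries.
Rows 1 and 3 agree on E; apply E→G and equate their G entries.
Rows 1 and 2 agree on A; apply A→B, D and equate their B, D entries.
Rows 1 and 3 agree on F, G; apply F, G→A and equate their A entries.
Rows 1 and 3 agree on A; apply A→B, D and equate their B, D entries.
Row 3 is now all distinguished symbols — the join is lossless.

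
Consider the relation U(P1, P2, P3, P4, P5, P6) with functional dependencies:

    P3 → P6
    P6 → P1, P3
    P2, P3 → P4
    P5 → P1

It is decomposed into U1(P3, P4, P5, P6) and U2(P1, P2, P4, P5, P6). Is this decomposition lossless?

Common attributes: U1 ∩ U2 = {P4, P5, P6}.
Closure of {P4, P5, P6}: P6 → P1, P3 applies, adding P1, P3. So (P4, P5, P6)⁺ = {P1, P3, P4, P5, P6}.
This closure contains every attribute of U1, so U1 ∩ U2 → U1. The join is lossless.

Yes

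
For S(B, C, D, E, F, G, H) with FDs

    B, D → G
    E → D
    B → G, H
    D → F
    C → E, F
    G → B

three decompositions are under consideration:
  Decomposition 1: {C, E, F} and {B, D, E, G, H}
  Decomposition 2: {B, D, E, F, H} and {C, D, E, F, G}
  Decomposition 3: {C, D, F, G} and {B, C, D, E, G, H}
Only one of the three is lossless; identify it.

Decomposition 3

Decomposition 1: common = {E}, closure = {D, E, F} → lossy.
Decomposition 2: common = {D, E, F}, closure = {D, E, F} → lossy.
Decomposition 3: common = {C, D, G}, closure = {B, C, D, E, F, G, H} → lossless.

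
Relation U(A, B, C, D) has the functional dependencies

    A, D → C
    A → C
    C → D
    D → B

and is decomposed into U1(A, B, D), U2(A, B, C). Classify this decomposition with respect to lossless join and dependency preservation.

lossless but not dependency-preserving

Lossless test: (A, B)⁺ = {A, B, C, D}, which contains all of one fragment — lossless.
Dependency preservation: the restricted closure of {C} across the fragments never reaches {D}, so C → D cannot be enforced without a join — not preserved.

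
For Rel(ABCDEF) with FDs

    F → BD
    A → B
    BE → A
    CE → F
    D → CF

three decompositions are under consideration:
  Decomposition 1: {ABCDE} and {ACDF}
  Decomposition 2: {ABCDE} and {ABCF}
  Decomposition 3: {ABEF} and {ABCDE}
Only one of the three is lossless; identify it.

Decomposition 1: common = {ACD}, closure = {ABCDF} → lossless.
Decomposition 2: common = {ABC}, closure = {ABC} → lossy.
Decomposition 3: common = {ABE}, closure = {ABE} → lossy.

Decomposition 1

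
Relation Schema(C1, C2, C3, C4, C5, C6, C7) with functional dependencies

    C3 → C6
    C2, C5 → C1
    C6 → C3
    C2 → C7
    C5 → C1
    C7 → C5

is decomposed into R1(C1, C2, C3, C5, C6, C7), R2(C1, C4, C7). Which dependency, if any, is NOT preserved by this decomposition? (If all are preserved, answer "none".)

none

C3 → C6 lies within R1.
C2, C5 → C1 lies within R1.
C6 → C3 lies within R1.
C2 → C7 lies within R1.
C5 → C1 lies within R1.
C7 → C5 lies within R1.
Every dependency is enforceable on the fragments, so the decomposition is dependency-preserving.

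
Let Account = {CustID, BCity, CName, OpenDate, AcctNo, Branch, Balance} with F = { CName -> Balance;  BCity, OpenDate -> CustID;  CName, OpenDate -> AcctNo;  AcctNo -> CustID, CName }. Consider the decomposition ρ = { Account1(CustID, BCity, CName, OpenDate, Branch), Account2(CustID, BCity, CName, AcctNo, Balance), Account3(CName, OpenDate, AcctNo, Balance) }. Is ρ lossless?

Chase test. Columns are CustID, BCity, CName, OpenDate, AcctNo, Branch, Balance; row i has aⱼ where attribute j ∈ Accounti, else bᵢⱼ.
Initial tableau (one row per fragment):
  row 1: a1 a2 a3 a4 b15 a6 b17
  row 2: a1 a2 a3 b24 a5 b26 a7
  row 3: b31 b32 a3 a4 a5 b36 a7
Rows 1 and 2 agree on CName; apply CName→Balance and equate their Balance entries.
Rows 1 and 3 agree on CName, OpenDate; apply CName, OpenDate→AcctNo and equate their AcctNo entries.
Rows 1 and 3 agree on AcctNo; apply AcctNo→CustID, CName and equate their CustID, CName entries.
Row 1 is now all distinguished symbols — the join is lossless.

Yes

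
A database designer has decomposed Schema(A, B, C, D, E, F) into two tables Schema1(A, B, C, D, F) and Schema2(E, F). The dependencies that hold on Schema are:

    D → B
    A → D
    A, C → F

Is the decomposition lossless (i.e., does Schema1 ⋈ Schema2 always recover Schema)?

Common attributes: Schema1 ∩ Schema2 = {F}.
No dependency enlarges {F}, so (F)⁺ = {F}.
The closure contains neither all of Schema1 = {A, B, C, D, F} nor all of Schema2 = {E, F}, so the common attributes are not a superkey of either fragment. The join is lossy.

No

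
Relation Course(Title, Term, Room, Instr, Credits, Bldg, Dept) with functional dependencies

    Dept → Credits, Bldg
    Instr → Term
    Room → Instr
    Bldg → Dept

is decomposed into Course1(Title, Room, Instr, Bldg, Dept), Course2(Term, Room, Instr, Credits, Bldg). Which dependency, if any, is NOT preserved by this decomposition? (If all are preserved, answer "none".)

Dept → Credits, Bldg: restricted closure across fragments reaches Credits, Bldg.
Instr → Term lies within Course2.
Room → Instr lies within Course1.
Bldg → Dept lies within Course1.
Every dependency is enforceable on the fragments, so the decomposition is dependency-preserving.

none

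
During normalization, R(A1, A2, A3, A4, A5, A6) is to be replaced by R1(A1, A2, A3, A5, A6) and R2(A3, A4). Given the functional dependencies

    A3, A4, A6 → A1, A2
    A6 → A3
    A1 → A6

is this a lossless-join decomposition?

Common attributes: R1 ∩ R2 = {A3}.
No dependency enlarges {A3}, so (A3)⁺ = {A3}.
The closure contains neither all of R1 = {A1, A2, A3, A5, A6} nor all of R2 = {A3, A4}, so the common attributes are not a superkey of either fragment. The join is lossy.

No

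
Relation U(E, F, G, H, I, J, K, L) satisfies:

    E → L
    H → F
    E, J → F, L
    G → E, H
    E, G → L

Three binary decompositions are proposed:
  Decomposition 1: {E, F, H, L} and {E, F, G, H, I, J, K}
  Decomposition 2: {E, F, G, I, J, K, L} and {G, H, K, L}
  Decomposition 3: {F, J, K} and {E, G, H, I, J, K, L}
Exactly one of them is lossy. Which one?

Decomposition 1: common = {E, F, H}, closure = {E, F, H, L} → lossless.
Decomposition 2: common = {G, K, L}, closure = {E, F, G, H, K, L} → lossless.
Decomposition 3: common = {J, K}, closure = {J, K} → lossy.

Decomposition 3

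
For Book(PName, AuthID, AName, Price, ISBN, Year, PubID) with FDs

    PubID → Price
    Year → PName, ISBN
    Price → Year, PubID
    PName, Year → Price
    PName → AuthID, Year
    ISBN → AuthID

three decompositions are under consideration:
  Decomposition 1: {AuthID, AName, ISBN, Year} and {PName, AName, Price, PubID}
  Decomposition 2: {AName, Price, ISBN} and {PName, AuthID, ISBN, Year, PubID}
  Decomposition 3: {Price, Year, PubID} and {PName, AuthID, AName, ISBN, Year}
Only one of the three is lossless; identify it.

Decomposition 1: common = {AName}, closure = {AName} → lossy.
Decomposition 2: common = {ISBN}, closure = {AuthID, ISBN} → lossy.
Decomposition 3: common = {Year}, closure = {PName, AuthID, Price, ISBN, Year, PubID} → lossless.

Decomposition 3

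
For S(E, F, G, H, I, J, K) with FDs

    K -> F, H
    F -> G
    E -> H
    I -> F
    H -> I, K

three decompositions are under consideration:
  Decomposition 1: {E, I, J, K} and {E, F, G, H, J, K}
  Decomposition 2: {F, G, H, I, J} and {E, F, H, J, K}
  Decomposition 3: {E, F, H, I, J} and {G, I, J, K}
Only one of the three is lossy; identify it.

Decomposition 1: common = {E, J, K}, closure = {E, F, G, H, I, J, K} → lossless.
Decomposition 2: common = {F, H, J}, closure = {F, G, H, I, J, K} → lossless.
Decomposition 3: common = {I, J}, closure = {F, G, I, J} → lossy.

Decomposition 3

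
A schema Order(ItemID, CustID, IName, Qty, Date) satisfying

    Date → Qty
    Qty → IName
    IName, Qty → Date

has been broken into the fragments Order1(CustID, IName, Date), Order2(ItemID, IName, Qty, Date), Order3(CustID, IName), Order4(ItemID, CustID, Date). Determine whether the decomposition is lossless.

Chase test. Columns are ItemID, CustID, IName, Qty, Date; row i has aⱼ where attribute j ∈ Orderi, else bᵢⱼ.
Initial tableau (one row per fragment):
  row 1: b11 a2 a3 b14 a5
  row 2: a1 b22 a3 a4 a5
  row 3: b31 a2 a3 b34 b35
  row 4: a1 a2 b43 b44 a5
Rows 1 and 2 agree on Date; apply Date→Qty and equate their Qty entries.
Rows 1 and 4 agree on Date; apply Date→Qty and equate their Qty entries.
Rows 1 and 4 agree on Qty; apply Qty→IName and equate their IName entries.
Row 4 is now all distinguished symbols — the join is lossless.

Yes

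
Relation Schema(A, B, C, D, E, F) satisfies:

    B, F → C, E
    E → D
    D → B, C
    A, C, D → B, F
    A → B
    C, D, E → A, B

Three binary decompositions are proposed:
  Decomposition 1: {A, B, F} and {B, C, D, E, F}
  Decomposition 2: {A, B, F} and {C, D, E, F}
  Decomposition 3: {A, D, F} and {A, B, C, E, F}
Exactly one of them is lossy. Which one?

Decomposition 1: common = {B, F}, closure = {A, B, C, D, E, F} → lossless.
Decomposition 2: common = {F}, closure = {F} → lossy.
Decomposition 3: common = {A, F}, closure = {A, B, C, D, E, F} → lossless.

Decomposition 2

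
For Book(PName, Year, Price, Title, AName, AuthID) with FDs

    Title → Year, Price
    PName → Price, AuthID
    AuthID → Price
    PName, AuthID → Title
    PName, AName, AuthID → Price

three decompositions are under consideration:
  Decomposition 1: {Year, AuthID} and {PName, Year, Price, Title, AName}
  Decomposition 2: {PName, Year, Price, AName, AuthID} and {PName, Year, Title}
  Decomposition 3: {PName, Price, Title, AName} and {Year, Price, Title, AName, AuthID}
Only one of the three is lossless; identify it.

Decomposition 1: common = {Year}, closure = {Year} → lossy.
Decomposition 2: common = {PName, Year}, closure = {PName, Year, Price, Title, AuthID} → lossless.
Decomposition 3: common = {Price, Title, AName}, closure = {Year, Price, Title, AName} → lossy.

Decomposition 2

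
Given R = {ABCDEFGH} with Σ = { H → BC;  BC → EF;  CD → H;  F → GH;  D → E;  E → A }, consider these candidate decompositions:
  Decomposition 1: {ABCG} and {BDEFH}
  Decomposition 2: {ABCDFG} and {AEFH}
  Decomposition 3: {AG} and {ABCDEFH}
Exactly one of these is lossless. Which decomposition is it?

Decomposition 2

Decomposition 1: common = {B}, closure = {B} → lossy.
Decomposition 2: common = {AF}, closure = {ABCEFGH} → lossless.
Decomposition 3: common = {A}, closure = {A} → lossy.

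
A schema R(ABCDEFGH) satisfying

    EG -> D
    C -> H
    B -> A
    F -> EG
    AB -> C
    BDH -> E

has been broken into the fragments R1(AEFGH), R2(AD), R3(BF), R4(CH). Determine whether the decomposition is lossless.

Chase test. Columns are ABCDEFGH; row i has aⱼ where attribute j ∈ Ri, else bᵢⱼ.
Initial tableau (one row per fragment):
  row 1: a1 b12 b13 b14 a5 a6 a7 a8
  row 2: a1 b22 b23 a4 b25 b26 b27 b28
  row 3: b31 a2 b33 b34 b35 a6 b37 b38
  row 4: b41 b42 a3 b44 b45 b46 b47 a8
Rows 1 and 3 agree on F; apply F→EG and equate their EG entries.
Rows 1 and 3 agree on EG; apply EG→D and equate their D entries.
No row becomes fully distinguished — the join is lossy.

No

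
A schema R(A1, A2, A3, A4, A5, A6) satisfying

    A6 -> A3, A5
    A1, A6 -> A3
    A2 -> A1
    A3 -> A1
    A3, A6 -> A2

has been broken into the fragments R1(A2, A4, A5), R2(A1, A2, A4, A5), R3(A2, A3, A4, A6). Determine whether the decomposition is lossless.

Chase test. Columns are A1, A2, A3, A4, A5, A6; row i has aⱼ where attribute j ∈ Ri, else bᵢⱼ.
Initial tableau (one row per fragment):
  row 1: b11 a2 b13 a4 a5 b16
  row 2: a1 a2 b23 a4 a5 b26
  row 3: b31 a2 a3 a4 b35 a6
Rows 1 and 2 agree on A2; apply A2→A1 and equate their A1 entries.
Rows 1 and 3 agree on A2; apply A2→A1 and equate their A1 entries.
No row becomes fully distinguished — the join is lossy.

No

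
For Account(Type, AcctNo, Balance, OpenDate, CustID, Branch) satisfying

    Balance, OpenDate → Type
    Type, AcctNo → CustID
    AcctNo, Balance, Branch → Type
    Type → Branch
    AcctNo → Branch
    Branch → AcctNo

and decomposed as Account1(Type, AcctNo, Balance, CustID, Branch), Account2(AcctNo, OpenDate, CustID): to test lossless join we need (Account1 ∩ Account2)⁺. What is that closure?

AcctNo, CustID, Branch

Account1 ∩ Account2 = {AcctNo, CustID}.
AcctNo → Branch applies, adding Branch
Closure: {AcctNo, CustID, Branch}.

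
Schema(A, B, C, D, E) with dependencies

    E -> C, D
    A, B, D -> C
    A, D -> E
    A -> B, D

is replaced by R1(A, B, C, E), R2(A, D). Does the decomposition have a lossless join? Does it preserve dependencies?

lossless but not dependency-preserving

Lossless test: (A)⁺ = {A, B, C, D, E}, which contains all of one fragment — lossless.
Dependency preservation: the restricted closure of {E} across the fragments never reaches {C, D}, so E → C, D cannot be enforced without a join — not preserved.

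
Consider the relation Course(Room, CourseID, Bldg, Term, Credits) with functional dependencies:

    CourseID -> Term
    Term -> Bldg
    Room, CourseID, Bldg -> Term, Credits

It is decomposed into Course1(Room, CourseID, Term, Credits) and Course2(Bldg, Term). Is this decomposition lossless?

Common attributes: Course1 ∩ Course2 = {Term}.
Closure of {Term}: Term → Bldg applies, adding Bldg. So (Term)⁺ = {Bldg, Term}.
This closure contains every attribute of Course2, so Course1 ∩ Course2 → Course2. The join is lossless.

Yes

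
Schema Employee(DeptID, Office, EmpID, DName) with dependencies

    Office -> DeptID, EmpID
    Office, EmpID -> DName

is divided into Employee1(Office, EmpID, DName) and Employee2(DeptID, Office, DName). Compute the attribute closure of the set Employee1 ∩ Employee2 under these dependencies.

DeptID, Office, EmpID, DName

Employee1 ∩ Employee2 = {Office, DName}.
Office → DeptID, EmpID applies, adding DeptID, EmpID
Closure: {DeptID, Office, EmpID, DName}.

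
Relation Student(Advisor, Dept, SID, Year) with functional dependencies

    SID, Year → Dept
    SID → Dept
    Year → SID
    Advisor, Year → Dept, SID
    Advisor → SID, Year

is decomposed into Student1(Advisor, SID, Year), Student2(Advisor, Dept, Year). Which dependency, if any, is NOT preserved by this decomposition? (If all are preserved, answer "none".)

SID → Dept

Check SID → Dept: no single fragment contains all of {Dept, SID}, and the restricted closure of {SID} across the fragments never reaches {Dept}.
SID, Year → Dept is preserved.
Year → SID is preserved.
Advisor, Year → Dept, SID is preserved.
Advisor → SID, Year is preserved.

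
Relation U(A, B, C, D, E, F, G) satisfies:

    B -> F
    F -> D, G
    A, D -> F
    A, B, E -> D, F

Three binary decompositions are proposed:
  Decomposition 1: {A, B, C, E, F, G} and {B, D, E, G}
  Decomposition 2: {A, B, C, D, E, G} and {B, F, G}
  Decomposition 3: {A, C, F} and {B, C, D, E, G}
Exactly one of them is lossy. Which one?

Decomposition 1: common = {B, E, G}, closure = {B, D, E, F, G} → lossless.
Decomposition 2: common = {B, G}, closure = {B, D, F, G} → lossless.
Decomposition 3: common = {C}, closure = {C} → lossy.

Decomposition 3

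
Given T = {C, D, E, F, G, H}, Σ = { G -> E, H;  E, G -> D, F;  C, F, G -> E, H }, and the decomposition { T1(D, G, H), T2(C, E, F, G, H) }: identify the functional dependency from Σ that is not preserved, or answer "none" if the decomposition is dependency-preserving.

none

G → E, H lies within T2.
E, G → D, F: restricted closure across fragments reaches D, F.
C, F, G → E, H lies within T2.
Every dependency is enforceable on the fragments, so the decomposition is dependency-preserving.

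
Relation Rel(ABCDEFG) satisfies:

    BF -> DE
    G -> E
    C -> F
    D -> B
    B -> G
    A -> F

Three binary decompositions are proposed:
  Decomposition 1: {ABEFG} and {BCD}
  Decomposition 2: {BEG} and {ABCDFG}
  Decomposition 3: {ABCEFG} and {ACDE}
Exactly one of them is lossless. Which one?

Decomposition 1: common = {B}, closure = {BEG} → lossy.
Decomposition 2: common = {BG}, closure = {BEG} → lossless.
Decomposition 3: common = {ACE}, closure = {ACEF} → lossy.

Decomposition 2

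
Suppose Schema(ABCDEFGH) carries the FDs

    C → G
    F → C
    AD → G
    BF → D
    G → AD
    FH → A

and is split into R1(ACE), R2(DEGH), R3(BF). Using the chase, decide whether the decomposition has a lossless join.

No

Chase test. Columns are ABCDEFGH; row i has aⱼ where attribute j ∈ Ri, else bᵢⱼ.
Initial tableau (one row per fragment):
  row 1: a1 b12 a3 b14 a5 b16 b17 b18
  row 2: b21 b22 b23 a4 a5 b26 a7 a8
  row 3: b31 a2 b33 b34 b35 a6 b37 b38
No row becomes fully distinguished — the join is lossy.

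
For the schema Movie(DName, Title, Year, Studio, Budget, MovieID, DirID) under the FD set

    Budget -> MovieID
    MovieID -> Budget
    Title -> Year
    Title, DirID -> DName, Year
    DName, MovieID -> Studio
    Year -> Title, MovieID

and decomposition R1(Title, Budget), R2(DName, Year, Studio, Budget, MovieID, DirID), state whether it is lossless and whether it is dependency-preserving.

Lossless test: (Budget)⁺ = {Budget, MovieID}, which is a superkey of neither fragment — lossy.
Dependency preservation: the restricted closure of {Title} across the fragments never reaches {Year}, so Title → Year cannot be enforced without a join — not preserved.

lossy and not dependency-preserving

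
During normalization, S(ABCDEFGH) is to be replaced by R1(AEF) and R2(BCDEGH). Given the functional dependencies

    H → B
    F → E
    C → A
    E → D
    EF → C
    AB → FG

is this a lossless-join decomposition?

Common attributes: R1 ∩ R2 = {E}.
Closure of {E}: E → D applies, adding D. So (E)⁺ = {DE}.
The closure contains neither all of R1 = {AEF} nor all of R2 = {BCDEGH}, so the common attributes are not a superkey of either fragment. The join is lossy.

No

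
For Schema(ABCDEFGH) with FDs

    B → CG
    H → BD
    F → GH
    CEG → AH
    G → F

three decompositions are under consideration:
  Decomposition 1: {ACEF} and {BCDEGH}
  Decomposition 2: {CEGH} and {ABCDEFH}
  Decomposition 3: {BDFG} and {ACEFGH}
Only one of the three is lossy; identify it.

Decomposition 1: common = {CE}, closure = {CE} → lossy.
Decomposition 2: common = {CEH}, closure = {ABCDEFGH} → lossless.
Decomposition 3: common = {FG}, closure = {BCDFGH} → lossless.

Decomposition 1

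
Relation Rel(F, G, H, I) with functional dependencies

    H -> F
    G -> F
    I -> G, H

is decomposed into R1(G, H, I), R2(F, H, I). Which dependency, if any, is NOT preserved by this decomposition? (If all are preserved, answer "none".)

Check G → F: no single fragment contains all of {F, G}, and the restricted closure of {G} across the fragments never reaches {F}.
H → F is preserved.
I → G, H is preserved.

G -> F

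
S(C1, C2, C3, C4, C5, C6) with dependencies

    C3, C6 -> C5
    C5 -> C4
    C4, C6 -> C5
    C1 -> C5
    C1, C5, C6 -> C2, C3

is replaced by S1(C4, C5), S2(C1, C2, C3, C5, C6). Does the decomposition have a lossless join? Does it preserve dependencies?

Lossless test: (C5)⁺ = {C4, C5}, which contains all of one fragment — lossless.
Dependency preservation: the restricted closure of {C4, C6} across the fragments never reaches {C5}, so C4, C6 → C5 cannot be enforced without a join — not preserved.

lossless but not dependency-preserving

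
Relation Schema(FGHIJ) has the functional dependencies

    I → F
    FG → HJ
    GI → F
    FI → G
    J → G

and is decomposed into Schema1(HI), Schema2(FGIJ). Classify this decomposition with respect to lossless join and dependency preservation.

Lossless test: (I)⁺ = {FGHIJ}, which contains all of one fragment — lossless.
Dependency preservation: the restricted closure of {FG} across the fragments never reaches {HJ}, so FG → HJ cannot be enforced without a join — not preserved.

lossless but not dependency-preserving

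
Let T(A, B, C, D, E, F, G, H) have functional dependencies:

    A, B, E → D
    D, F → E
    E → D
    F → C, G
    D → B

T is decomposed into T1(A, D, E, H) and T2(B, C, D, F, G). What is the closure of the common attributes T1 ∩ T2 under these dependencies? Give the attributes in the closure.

T1 ∩ T2 = {D}.
D → B applies, adding B
Closure: {B, D}.

B, D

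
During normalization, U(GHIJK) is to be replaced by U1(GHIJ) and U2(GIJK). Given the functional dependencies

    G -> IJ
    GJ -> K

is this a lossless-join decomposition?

Yes

Common attributes: U1 ∩ U2 = {GIJ}.
Closure of {GIJ}: GJ → K applies, adding K. So (GIJ)⁺ = {GIJK}.
This closure contains every attribute of U2, so U1 ∩ U2 → U2. The join is lossless.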